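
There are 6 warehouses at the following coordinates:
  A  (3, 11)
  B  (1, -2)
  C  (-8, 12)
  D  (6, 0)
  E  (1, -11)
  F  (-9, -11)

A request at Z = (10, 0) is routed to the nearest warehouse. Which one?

Compare squared distances (the ordering matches that of the actual distances):
|ZA|² = (10−3)² + (0−11)² = 49 + 121 = 170
|ZB|² = (10−1)² + (0−(-2))² = 81 + 4 = 85
|ZC|² = (10−(-8))² + (0−12)² = 324 + 144 = 468
|ZD|² = (10−6)² + (0−0)² = 16 + 0 = 16
|ZE|² = (10−1)² + (0−(-11))² = 81 + 121 = 202
|ZF|² = (10−(-9))² + (0−(-11))² = 361 + 121 = 482
The smallest is to D, so Z lies in the Voronoi region of D.

D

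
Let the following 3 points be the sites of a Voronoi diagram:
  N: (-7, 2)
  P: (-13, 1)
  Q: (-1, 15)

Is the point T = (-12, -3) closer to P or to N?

Compare squared distances:
|TP|² = (-12−(-13))² + (-3−1)² = 1 + 16 = 17
|TN|² = (-12−(-7))² + (-3−2)² = 25 + 25 = 50
17 < 50, so P is closer.

P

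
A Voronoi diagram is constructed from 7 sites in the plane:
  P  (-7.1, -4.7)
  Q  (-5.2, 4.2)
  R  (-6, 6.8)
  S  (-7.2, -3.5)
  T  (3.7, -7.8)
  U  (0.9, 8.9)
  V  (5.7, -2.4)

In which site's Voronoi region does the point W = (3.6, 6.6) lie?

Since √ is increasing, it suffices to compare squared distances:
|WP|² = (3.6−(-7.1))² + (6.6−(-4.7))² = 114.49 + 127.69 = 242.18
|WQ|² = (3.6−(-5.2))² + (6.6−4.2)² = 77.44 + 5.76 = 83.2
|WR|² = (3.6−(-6))² + (6.6−6.8)² = 92.16 + 0.04 = 92.2
|WS|² = (3.6−(-7.2))² + (6.6−(-3.5))² = 116.64 + 102.01 = 218.65
|WT|² = (3.6−3.7)² + (6.6−(-7.8))² = 0.01 + 207.36 = 207.37
|WU|² = (3.6−0.9)² + (6.6−8.9)² = 7.29 + 5.29 = 12.58
|WV|² = (3.6−5.7)² + (6.6−(-2.4))² = 4.41 + 81 = 85.41
U is nearest.

U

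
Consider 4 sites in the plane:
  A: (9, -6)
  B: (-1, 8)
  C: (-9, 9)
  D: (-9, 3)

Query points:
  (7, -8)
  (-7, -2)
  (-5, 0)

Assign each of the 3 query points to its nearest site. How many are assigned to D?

(7, -8) — d² to each: A:8, B:320, C:545, D:377 → nearest is A
(-7, -2) — d² to each: A:272, B:136, C:125, D:29 → nearest is D
(-5, 0) — d² to each: A:232, B:80, C:97, D:25 → nearest is D
2 of the 3 points have D as nearest.

2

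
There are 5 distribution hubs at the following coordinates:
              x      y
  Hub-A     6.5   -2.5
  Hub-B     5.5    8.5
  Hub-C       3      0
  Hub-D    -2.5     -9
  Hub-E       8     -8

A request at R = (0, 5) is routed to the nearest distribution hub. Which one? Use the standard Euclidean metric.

Hub-C

Compare squared distances (the ordering matches that of the actual distances):
d²(R, Hub-A) = (0−6.5)² + (5−(-2.5))² = 42.25 + 56.25 = 98.5
d²(R, Hub-B) = (0−5.5)² + (5−8.5)² = 30.25 + 12.25 = 42.5
d²(R, Hub-C) = (0−3)² + (5−0)² = 9 + 25 = 34
d²(R, Hub-D) = (0−(-2.5))² + (5−(-9))² = 6.25 + 196 = 202.25
d²(R, Hub-E) = (0−8)² + (5−(-8))² = 64 + 169 = 233
The smallest is to Hub-C, so R lies in the Voronoi region of Hub-C.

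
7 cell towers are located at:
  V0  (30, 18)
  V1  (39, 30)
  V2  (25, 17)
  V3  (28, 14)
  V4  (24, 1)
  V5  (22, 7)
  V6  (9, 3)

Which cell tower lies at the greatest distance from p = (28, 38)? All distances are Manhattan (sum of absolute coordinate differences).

V6

d(p,V0) = 2 + 20 = 22
d(p,V1) = 11 + 8 = 19
d(p,V2) = 3 + 21 = 24
d(p,V3) = 0 + 24 = 24
d(p,V4) = 4 + 37 = 41
d(p,V5) = 6 + 31 = 37
d(p,V6) = 19 + 35 = 54
The largest is to V6.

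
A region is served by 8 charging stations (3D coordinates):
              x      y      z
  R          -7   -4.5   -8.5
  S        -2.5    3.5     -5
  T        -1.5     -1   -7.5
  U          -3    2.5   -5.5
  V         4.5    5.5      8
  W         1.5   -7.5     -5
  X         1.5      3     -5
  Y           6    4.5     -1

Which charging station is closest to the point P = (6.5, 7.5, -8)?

X

Compare squared distances (the ordering matches that of the actual distances):
|PR|² = (6.5−(-7))² + (7.5−(-4.5))² + (-8−(-8.5))² = 182.25 + 144 + 0.25 = 326.5
|PS|² = (6.5−(-2.5))² + (7.5−3.5)² + (-8−(-5))² = 81 + 16 + 9 = 106
|PT|² = (6.5−(-1.5))² + (7.5−(-1))² + (-8−(-7.5))² = 64 + 72.25 + 0.25 = 136.5
|PU|² = (6.5−(-3))² + (7.5−2.5)² + (-8−(-5.5))² = 90.25 + 25 + 6.25 = 121.5
|PV|² = (6.5−4.5)² + (7.5−5.5)² + (-8−8)² = 4 + 4 + 256 = 264
|PW|² = (6.5−1.5)² + (7.5−(-7.5))² + (-8−(-5))² = 25 + 225 + 9 = 259
|PX|² = (6.5−1.5)² + (7.5−3)² + (-8−(-5))² = 25 + 20.25 + 9 = 54.25
|PY|² = (6.5−6)² + (7.5−4.5)² + (-8−(-1))² = 0.25 + 9 + 49 = 58.25
Minimum is at X.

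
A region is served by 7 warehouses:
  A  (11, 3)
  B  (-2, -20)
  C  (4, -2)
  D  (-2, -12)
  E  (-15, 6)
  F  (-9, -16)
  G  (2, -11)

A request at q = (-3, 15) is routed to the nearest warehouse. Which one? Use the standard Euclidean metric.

Compare squared distances (the ordering matches that of the actual distances):
|qA|² = (-3−11)² + (15−3)² = 196 + 144 = 340
|qB|² = (-3−(-2))² + (15−(-20))² = 1 + 1225 = 1226
|qC|² = (-3−4)² + (15−(-2))² = 49 + 289 = 338
|qD|² = (-3−(-2))² + (15−(-12))² = 1 + 729 = 730
|qE|² = (-3−(-15))² + (15−6)² = 144 + 81 = 225
|qF|² = (-3−(-9))² + (15−(-16))² = 36 + 961 = 997
|qG|² = (-3−2)² + (15−(-11))² = 25 + 676 = 701
The smallest is to E, so q lies in the Voronoi region of E.

E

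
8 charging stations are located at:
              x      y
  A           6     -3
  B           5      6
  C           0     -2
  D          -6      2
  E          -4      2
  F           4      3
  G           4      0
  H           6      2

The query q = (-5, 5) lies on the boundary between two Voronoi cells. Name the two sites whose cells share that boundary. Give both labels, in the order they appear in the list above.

D and E

Squared distances from q to each site:
|qA|² = 121 + 64 = 185
|qB|² = 100 + 1 = 101
|qC|² = 25 + 49 = 74
|qD|² = 1 + 9 = 10
|qE|² = 1 + 9 = 10
|qF|² = 81 + 4 = 85
|qG|² = 81 + 25 = 106
|qH|² = 121 + 9 = 130
q is equidistant from D and E (both at squared distance 10), and every other site is strictly farther — so q lies on the D–E Voronoi edge.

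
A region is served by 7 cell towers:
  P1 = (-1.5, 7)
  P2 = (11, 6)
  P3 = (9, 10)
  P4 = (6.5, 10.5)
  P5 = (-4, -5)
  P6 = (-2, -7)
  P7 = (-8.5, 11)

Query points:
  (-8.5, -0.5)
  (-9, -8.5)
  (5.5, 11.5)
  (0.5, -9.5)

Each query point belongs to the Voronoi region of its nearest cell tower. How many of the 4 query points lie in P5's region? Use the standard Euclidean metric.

2

(-8.5, -0.5) — d² to each: P1:105.25, P2:422.5, P3:416.5, P4:346, P5:40.5, P6:84.5, P7:132.25 → nearest is P5
(-9, -8.5) — d² to each: P1:296.5, P2:610.25, P3:666.25, P4:601.25, P5:37.25, P6:51.25, P7:380.5 → nearest is P5
(5.5, 11.5) — d² to each: P1:69.25, P2:60.5, P3:14.5, P4:2, P5:362.5, P6:398.5, P7:196.25 → nearest is P4
(0.5, -9.5) — d² to each: P1:276.25, P2:350.5, P3:452.5, P4:436, P5:40.5, P6:12.5, P7:501.25 → nearest is P6
2 of the 4 points have P5 as nearest.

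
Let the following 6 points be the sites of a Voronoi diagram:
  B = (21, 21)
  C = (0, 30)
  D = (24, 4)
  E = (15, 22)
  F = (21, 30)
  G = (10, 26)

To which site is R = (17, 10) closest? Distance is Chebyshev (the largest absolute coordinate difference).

D

d(R,B) = max(4, 11) = 11
d(R,C) = max(17, 20) = 20
d(R,D) = max(7, 6) = 7
d(R,E) = max(2, 12) = 12
d(R,F) = max(4, 20) = 20
d(R,G) = max(7, 16) = 16
The smallest is to D, so R lies in the Voronoi region of D.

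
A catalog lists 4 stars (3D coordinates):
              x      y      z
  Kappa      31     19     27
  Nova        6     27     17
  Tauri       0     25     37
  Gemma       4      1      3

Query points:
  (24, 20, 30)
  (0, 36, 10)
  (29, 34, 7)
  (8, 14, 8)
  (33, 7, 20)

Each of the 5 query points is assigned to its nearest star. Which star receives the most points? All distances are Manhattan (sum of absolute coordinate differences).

(24, 20, 30) — d to each: Kappa:11, Nova:38, Tauri:36, Gemma:66 → nearest is Kappa
(0, 36, 10) — d to each: Kappa:65, Nova:22, Tauri:38, Gemma:46 → nearest is Nova
(29, 34, 7) — d to each: Kappa:37, Nova:40, Tauri:68, Gemma:62 → nearest is Kappa
(8, 14, 8) — d to each: Kappa:47, Nova:24, Tauri:48, Gemma:22 → nearest is Gemma
(33, 7, 20) — d to each: Kappa:21, Nova:50, Tauri:68, Gemma:52 → nearest is Kappa
Tally — Kappa:3, Nova:1, Gemma:1. Kappa captures the most (3).

Kappa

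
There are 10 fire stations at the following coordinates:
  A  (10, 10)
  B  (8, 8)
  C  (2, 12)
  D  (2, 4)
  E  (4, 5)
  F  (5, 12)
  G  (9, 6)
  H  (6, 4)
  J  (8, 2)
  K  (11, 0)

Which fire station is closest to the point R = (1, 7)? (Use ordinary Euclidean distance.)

Squared Euclidean distances:
|RA|² = 81 + 9 = 90
|RB|² = 49 + 1 = 50
|RC|² = 1 + 25 = 26
|RD|² = 1 + 9 = 10
|RE|² = 9 + 4 = 13
|RF|² = 16 + 25 = 41
|RG|² = 64 + 1 = 65
|RH|² = 25 + 9 = 34
|RJ|² = 49 + 25 = 74
|RK|² = 100 + 49 = 149
The smallest is to D, so R lies in the Voronoi region of D.

D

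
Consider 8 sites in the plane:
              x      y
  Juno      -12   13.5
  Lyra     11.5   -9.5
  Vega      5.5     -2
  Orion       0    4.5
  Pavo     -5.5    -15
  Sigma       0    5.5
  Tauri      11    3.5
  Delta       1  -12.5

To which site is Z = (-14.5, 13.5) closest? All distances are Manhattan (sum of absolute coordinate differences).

Juno

d(Z, Juno) = |-14.5−(-12)| + |13.5−13.5| = 2.5 + 0 = 2.5
d(Z, Lyra) = |-14.5−11.5| + |13.5−(-9.5)| = 26 + 23 = 49
d(Z, Vega) = |-14.5−5.5| + |13.5−(-2)| = 20 + 15.5 = 35.5
d(Z, Orion) = |-14.5−0| + |13.5−4.5| = 14.5 + 9 = 23.5
d(Z, Pavo) = |-14.5−(-5.5)| + |13.5−(-15)| = 9 + 28.5 = 37.5
d(Z, Sigma) = |-14.5−0| + |13.5−5.5| = 14.5 + 8 = 22.5
d(Z, Tauri) = |-14.5−11| + |13.5−3.5| = 25.5 + 10 = 35.5
d(Z, Delta) = |-14.5−1| + |13.5−(-12.5)| = 15.5 + 26 = 41.5
Minimum is at Juno.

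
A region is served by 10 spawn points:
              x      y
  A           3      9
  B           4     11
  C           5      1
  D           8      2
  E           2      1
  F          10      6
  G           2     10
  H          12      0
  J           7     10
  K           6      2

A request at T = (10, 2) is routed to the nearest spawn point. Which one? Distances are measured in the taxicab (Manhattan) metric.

D

d(T,A) = |10−3| + |2−9| = 7 + 7 = 14
d(T,B) = |10−4| + |2−11| = 6 + 9 = 15
d(T,C) = |10−5| + |2−1| = 5 + 1 = 6
d(T,D) = |10−8| + |2−2| = 2 + 0 = 2
d(T,E) = |10−2| + |2−1| = 8 + 1 = 9
d(T,F) = |10−10| + |2−6| = 0 + 4 = 4
d(T,G) = |10−2| + |2−10| = 8 + 8 = 16
d(T,H) = |10−12| + |2−0| = 2 + 2 = 4
d(T,J) = |10−7| + |2−10| = 3 + 8 = 11
d(T,K) = |10−6| + |2−2| = 4 + 0 = 4
The smallest is to D, so T lies in the Voronoi region of D.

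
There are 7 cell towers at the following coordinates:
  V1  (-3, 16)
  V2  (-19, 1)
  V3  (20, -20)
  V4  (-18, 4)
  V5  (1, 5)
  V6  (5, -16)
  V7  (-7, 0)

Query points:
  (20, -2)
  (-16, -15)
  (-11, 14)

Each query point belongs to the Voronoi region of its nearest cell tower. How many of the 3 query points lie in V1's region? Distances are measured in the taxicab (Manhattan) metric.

1

(20, -2) — d to each: V1:41, V2:42, V3:18, V4:44, V5:26, V6:29, V7:29 → nearest is V3
(-16, -15) — d to each: V1:44, V2:19, V3:41, V4:21, V5:37, V6:22, V7:24 → nearest is V2
(-11, 14) — d to each: V1:10, V2:21, V3:65, V4:17, V5:21, V6:46, V7:18 → nearest is V1
1 of the 3 points has V1 as nearest.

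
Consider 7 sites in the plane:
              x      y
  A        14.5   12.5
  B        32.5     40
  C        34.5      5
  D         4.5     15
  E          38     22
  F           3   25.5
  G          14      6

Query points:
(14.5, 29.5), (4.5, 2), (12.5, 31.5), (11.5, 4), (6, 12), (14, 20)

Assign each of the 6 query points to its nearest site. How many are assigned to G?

2

(14.5, 29.5) — d² to each: A:289, B:434.25, C:1000.25, D:310.25, E:608.5, F:148.25, G:552.5 → nearest is F
(4.5, 2) — d² to each: A:210.25, B:2228, C:909, D:169, E:1522.25, F:554.5, G:106.25 → nearest is G
(12.5, 31.5) — d² to each: A:365, B:472.25, C:1186.25, D:336.25, E:740.5, F:126.25, G:652.5 → nearest is F
(11.5, 4) — d² to each: A:81.25, B:1737, C:530, D:170, E:1026.25, F:534.5, G:10.25 → nearest is G
(6, 12) — d² to each: A:72.5, B:1486.25, C:861.25, D:11.25, E:1124, F:191.25, G:100 → nearest is D
(14, 20) — d² to each: A:56.5, B:742.25, C:645.25, D:115.25, E:580, F:151.25, G:196 → nearest is A
2 of the 6 points have G as nearest.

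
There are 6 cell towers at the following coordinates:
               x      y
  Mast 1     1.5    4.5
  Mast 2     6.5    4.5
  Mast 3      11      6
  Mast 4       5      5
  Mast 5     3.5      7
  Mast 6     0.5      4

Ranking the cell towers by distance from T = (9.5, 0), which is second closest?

Mast 3

Squared Euclidean distances:
d²(T, Mast 1) = (9.5−1.5)² + (0−4.5)² = 64 + 20.25 = 84.25
d²(T, Mast 2) = (9.5−6.5)² + (0−4.5)² = 9 + 20.25 = 29.25
d²(T, Mast 3) = (9.5−11)² + (0−6)² = 2.25 + 36 = 38.25
d²(T, Mast 4) = (9.5−5)² + (0−5)² = 20.25 + 25 = 45.25
d²(T, Mast 5) = (9.5−3.5)² + (0−7)² = 36 + 49 = 85
d²(T, Mast 6) = (9.5−0.5)² + (0−4)² = 81 + 16 = 97
Sorted ascending: Mast 2, Mast 3, Mast 4, … — the second-nearest is Mast 3.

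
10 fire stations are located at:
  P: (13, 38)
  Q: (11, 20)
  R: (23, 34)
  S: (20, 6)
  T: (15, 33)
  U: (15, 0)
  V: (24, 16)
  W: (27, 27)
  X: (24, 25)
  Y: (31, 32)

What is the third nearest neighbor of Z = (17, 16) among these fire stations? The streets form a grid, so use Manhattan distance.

d(Z,P) = |17−13| + |16−38| = 4 + 22 = 26
d(Z,Q) = |17−11| + |16−20| = 6 + 4 = 10
d(Z,R) = |17−23| + |16−34| = 6 + 18 = 24
d(Z,S) = |17−20| + |16−6| = 3 + 10 = 13
d(Z,T) = |17−15| + |16−33| = 2 + 17 = 19
d(Z,U) = |17−15| + |16−0| = 2 + 16 = 18
d(Z,V) = |17−24| + |16−16| = 7 + 0 = 7
d(Z,W) = |17−27| + |16−27| = 10 + 11 = 21
d(Z,X) = |17−24| + |16−25| = 7 + 9 = 16
d(Z,Y) = |17−31| + |16−32| = 14 + 16 = 30
Sorted ascending: V, Q, S, X, … — the third-nearest is S.

S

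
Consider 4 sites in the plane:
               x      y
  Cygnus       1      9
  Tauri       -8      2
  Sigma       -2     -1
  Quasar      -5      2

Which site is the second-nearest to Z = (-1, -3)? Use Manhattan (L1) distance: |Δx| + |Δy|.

Quasar

d(Z, Cygnus) = |-1−1| + |-3−9| = 2 + 12 = 14
d(Z, Tauri) = |-1−(-8)| + |-3−2| = 7 + 5 = 12
d(Z, Sigma) = |-1−(-2)| + |-3−(-1)| = 1 + 2 = 3
d(Z, Quasar) = |-1−(-5)| + |-3−2| = 4 + 5 = 9
Sorted ascending: Sigma, Quasar, Tauri, … — the second-nearest is Quasar.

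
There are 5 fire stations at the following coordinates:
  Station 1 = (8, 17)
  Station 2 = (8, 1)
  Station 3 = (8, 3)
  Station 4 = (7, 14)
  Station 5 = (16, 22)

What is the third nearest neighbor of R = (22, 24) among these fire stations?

Squared Euclidean distances:
d²(R, Station 1) = (22−8)² + (24−17)² = 196 + 49 = 245
d²(R, Station 2) = (22−8)² + (24−1)² = 196 + 529 = 725
d²(R, Station 3) = (22−8)² + (24−3)² = 196 + 441 = 637
d²(R, Station 4) = (22−7)² + (24−14)² = 225 + 100 = 325
d²(R, Station 5) = (22−16)² + (24−22)² = 36 + 4 = 40
Sorted ascending: Station 5, Station 1, Station 4, Station 3, … — the third-nearest is Station 4.

Station 4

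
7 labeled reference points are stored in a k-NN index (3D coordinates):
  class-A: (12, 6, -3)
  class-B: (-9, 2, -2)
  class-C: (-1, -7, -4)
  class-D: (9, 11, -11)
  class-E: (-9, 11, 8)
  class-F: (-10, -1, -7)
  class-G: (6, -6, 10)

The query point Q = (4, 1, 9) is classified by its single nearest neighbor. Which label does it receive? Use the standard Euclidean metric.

class-G

Since √ is increasing, it suffices to compare squared distances:
d²(Q, class-A) = 64 + 25 + 144 = 233
d²(Q, class-B) = 169 + 1 + 121 = 291
d²(Q, class-C) = 25 + 64 + 169 = 258
d²(Q, class-D) = 25 + 100 + 400 = 525
d²(Q, class-E) = 169 + 100 + 1 = 270
d²(Q, class-F) = 196 + 4 + 256 = 456
d²(Q, class-G) = 4 + 49 + 1 = 54
class-G is nearest.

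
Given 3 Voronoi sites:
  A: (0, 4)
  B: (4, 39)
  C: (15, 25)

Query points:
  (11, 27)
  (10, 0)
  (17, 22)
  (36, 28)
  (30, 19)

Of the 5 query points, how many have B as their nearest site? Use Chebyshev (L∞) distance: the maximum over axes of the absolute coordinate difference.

0

(11, 27) — d to each: A:23, B:12, C:4 → nearest is C
(10, 0) — d to each: A:10, B:39, C:25 → nearest is A
(17, 22) — d to each: A:18, B:17, C:3 → nearest is C
(36, 28) — d to each: A:36, B:32, C:21 → nearest is C
(30, 19) — d to each: A:30, B:26, C:15 → nearest is C
0 of the 5 points have B as nearest.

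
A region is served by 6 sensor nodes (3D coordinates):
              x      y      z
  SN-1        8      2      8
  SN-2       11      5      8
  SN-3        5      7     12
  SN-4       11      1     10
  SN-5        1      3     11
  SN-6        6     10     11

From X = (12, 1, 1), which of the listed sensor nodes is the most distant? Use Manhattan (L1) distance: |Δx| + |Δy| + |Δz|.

SN-6

d(X, SN-1) = 4 + 1 + 7 = 12
d(X, SN-2) = 1 + 4 + 7 = 12
d(X, SN-3) = 7 + 6 + 11 = 24
d(X, SN-4) = 1 + 0 + 9 = 10
d(X, SN-5) = 11 + 2 + 10 = 23
d(X, SN-6) = 6 + 9 + 10 = 25
The largest is to SN-6.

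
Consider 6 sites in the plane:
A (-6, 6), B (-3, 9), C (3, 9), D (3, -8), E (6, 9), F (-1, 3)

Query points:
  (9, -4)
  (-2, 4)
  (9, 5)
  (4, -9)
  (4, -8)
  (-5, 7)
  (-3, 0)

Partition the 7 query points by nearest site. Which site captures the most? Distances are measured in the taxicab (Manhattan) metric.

D

(9, -4) — d to each: A:25, B:25, C:19, D:10, E:16, F:17 → nearest is D
(-2, 4) — d to each: A:6, B:6, C:10, D:17, E:13, F:2 → nearest is F
(9, 5) — d to each: A:16, B:16, C:10, D:19, E:7, F:12 → nearest is E
(4, -9) — d to each: A:25, B:25, C:19, D:2, E:20, F:17 → nearest is D
(4, -8) — d to each: A:24, B:24, C:18, D:1, E:19, F:16 → nearest is D
(-5, 7) — d to each: A:2, B:4, C:10, D:23, E:13, F:8 → nearest is A
(-3, 0) — d to each: A:9, B:9, C:15, D:14, E:18, F:5 → nearest is F
Tally — A:1, D:3, E:1, F:2. D captures the most (3).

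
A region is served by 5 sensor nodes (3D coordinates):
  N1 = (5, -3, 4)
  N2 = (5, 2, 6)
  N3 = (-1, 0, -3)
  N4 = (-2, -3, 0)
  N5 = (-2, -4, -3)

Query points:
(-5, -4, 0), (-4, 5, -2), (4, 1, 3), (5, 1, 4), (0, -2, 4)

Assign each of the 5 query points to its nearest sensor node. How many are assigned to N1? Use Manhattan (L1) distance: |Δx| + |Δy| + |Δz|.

1

(-5, -4, 0) — d to each: N1:15, N2:22, N3:11, N4:4, N5:6 → nearest is N4
(-4, 5, -2) — d to each: N1:23, N2:20, N3:9, N4:12, N5:12 → nearest is N3
(4, 1, 3) — d to each: N1:6, N2:5, N3:12, N4:13, N5:17 → nearest is N2
(5, 1, 4) — d to each: N1:4, N2:3, N3:14, N4:15, N5:19 → nearest is N2
(0, -2, 4) — d to each: N1:6, N2:11, N3:10, N4:7, N5:11 → nearest is N1
1 of the 5 points has N1 as nearest.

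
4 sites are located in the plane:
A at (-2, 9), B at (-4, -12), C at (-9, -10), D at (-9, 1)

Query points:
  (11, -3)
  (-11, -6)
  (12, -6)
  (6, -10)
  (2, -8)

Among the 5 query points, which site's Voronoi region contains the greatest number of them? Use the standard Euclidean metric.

B

(11, -3) — d² to each: A:313, B:306, C:449, D:416 → nearest is B
(-11, -6) — d² to each: A:306, B:85, C:20, D:53 → nearest is C
(12, -6) — d² to each: A:421, B:292, C:457, D:490 → nearest is B
(6, -10) — d² to each: A:425, B:104, C:225, D:346 → nearest is B
(2, -8) — d² to each: A:305, B:52, C:125, D:202 → nearest is B
Tally — B:4, C:1. B captures the most (4).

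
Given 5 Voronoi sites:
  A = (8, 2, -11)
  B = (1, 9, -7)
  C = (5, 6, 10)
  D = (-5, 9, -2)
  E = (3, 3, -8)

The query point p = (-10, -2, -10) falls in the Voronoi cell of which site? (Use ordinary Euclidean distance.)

Since √ is increasing, it suffices to compare squared distances:
|pA|² = (-10−8)² + (-2−2)² + (-10−(-11))² = 324 + 16 + 1 = 341
|pB|² = (-10−1)² + (-2−9)² + (-10−(-7))² = 121 + 121 + 9 = 251
|pC|² = (-10−5)² + (-2−6)² + (-10−10)² = 225 + 64 + 400 = 689
|pD|² = (-10−(-5))² + (-2−9)² + (-10−(-2))² = 25 + 121 + 64 = 210
|pE|² = (-10−3)² + (-2−3)² + (-10−(-8))² = 169 + 25 + 4 = 198
E is nearest.

E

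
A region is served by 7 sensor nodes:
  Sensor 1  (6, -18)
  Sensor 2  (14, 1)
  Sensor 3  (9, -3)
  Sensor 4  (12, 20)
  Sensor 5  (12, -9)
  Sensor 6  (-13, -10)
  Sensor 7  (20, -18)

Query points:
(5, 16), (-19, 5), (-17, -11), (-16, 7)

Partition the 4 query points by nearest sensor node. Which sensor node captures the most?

Sensor 6

(5, 16) — d² to each: Sensor 1:1157, Sensor 2:306, Sensor 3:377, Sensor 4:65, Sensor 5:674, Sensor 6:1000, Sensor 7:1381 → nearest is Sensor 4
(-19, 5) — d² to each: Sensor 1:1154, Sensor 2:1105, Sensor 3:848, Sensor 4:1186, Sensor 5:1157, Sensor 6:261, Sensor 7:2050 → nearest is Sensor 6
(-17, -11) — d² to each: Sensor 1:578, Sensor 2:1105, Sensor 3:740, Sensor 4:1802, Sensor 5:845, Sensor 6:17, Sensor 7:1418 → nearest is Sensor 6
(-16, 7) — d² to each: Sensor 1:1109, Sensor 2:936, Sensor 3:725, Sensor 4:953, Sensor 5:1040, Sensor 6:298, Sensor 7:1921 → nearest is Sensor 6
Tally — Sensor 4:1, Sensor 6:3. Sensor 6 captures the most (3).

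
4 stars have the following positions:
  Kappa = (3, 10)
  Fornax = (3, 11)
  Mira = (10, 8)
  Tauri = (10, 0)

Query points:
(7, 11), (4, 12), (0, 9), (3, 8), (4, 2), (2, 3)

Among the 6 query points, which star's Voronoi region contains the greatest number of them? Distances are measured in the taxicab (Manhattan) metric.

(7, 11) — d to each: Kappa:5, Fornax:4, Mira:6, Tauri:14 → nearest is Fornax
(4, 12) — d to each: Kappa:3, Fornax:2, Mira:10, Tauri:18 → nearest is Fornax
(0, 9) — d to each: Kappa:4, Fornax:5, Mira:11, Tauri:19 → nearest is Kappa
(3, 8) — d to each: Kappa:2, Fornax:3, Mira:7, Tauri:15 → nearest is Kappa
(4, 2) — d to each: Kappa:9, Fornax:10, Mira:12, Tauri:8 → nearest is Tauri
(2, 3) — d to each: Kappa:8, Fornax:9, Mira:13, Tauri:11 → nearest is Kappa
Tally — Kappa:3, Fornax:2, Tauri:1. Kappa captures the most (3).

Kappa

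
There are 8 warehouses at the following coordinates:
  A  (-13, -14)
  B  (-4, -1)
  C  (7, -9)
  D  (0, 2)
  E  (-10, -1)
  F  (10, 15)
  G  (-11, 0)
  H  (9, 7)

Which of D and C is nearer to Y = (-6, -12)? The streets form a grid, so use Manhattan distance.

d(Y,D) = |-6−0| + |-12−2| = 6 + 14 = 20
d(Y,C) = |-6−7| + |-12−(-9)| = 13 + 3 = 16
20 > 16, so C is closer.

C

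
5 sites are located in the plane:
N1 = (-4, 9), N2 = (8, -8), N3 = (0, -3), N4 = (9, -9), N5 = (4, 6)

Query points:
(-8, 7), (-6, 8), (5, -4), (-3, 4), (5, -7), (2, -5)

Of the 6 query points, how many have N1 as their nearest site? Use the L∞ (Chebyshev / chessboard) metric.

(-8, 7) — d to each: N1:4, N2:16, N3:10, N4:17, N5:12 → nearest is N1
(-6, 8) — d to each: N1:2, N2:16, N3:11, N4:17, N5:10 → nearest is N1
(5, -4) — d to each: N1:13, N2:4, N3:5, N4:5, N5:10 → nearest is N2
(-3, 4) — d to each: N1:5, N2:12, N3:7, N4:13, N5:7 → nearest is N1
(5, -7) — d to each: N1:16, N2:3, N3:5, N4:4, N5:13 → nearest is N2
(2, -5) — d to each: N1:14, N2:6, N3:2, N4:7, N5:11 → nearest is N3
3 of the 6 points have N1 as nearest.

3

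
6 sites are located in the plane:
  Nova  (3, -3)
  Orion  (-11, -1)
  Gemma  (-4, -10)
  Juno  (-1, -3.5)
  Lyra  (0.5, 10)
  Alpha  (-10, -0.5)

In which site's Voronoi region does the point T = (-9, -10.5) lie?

Squared Euclidean distances:
d²(T, Nova) = (-9−3)² + (-10.5−(-3))² = 144 + 56.25 = 200.25
d²(T, Orion) = (-9−(-11))² + (-10.5−(-1))² = 4 + 90.25 = 94.25
d²(T, Gemma) = (-9−(-4))² + (-10.5−(-10))² = 25 + 0.25 = 25.25
d²(T, Juno) = (-9−(-1))² + (-10.5−(-3.5))² = 64 + 49 = 113
d²(T, Lyra) = (-9−0.5)² + (-10.5−10)² = 90.25 + 420.25 = 510.5
d²(T, Alpha) = (-9−(-10))² + (-10.5−(-0.5))² = 1 + 100 = 101
Gemma is nearest.

Gemma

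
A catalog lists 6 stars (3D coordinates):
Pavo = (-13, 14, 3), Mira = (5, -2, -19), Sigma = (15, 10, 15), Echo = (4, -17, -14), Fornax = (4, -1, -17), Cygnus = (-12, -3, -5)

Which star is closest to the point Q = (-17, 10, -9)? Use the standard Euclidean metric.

Squared Euclidean distances:
d²(Q, Pavo) = (-17−(-13))² + (10−14)² + (-9−3)² = 16 + 16 + 144 = 176
d²(Q, Mira) = (-17−5)² + (10−(-2))² + (-9−(-19))² = 484 + 144 + 100 = 728
d²(Q, Sigma) = (-17−15)² + (10−10)² + (-9−15)² = 1024 + 0 + 576 = 1600
d²(Q, Echo) = (-17−4)² + (10−(-17))² + (-9−(-14))² = 441 + 729 + 25 = 1195
d²(Q, Fornax) = (-17−4)² + (10−(-1))² + (-9−(-17))² = 441 + 121 + 64 = 626
d²(Q, Cygnus) = (-17−(-12))² + (10−(-3))² + (-9−(-5))² = 25 + 169 + 16 = 210
The smallest is to Pavo, so Q lies in the Voronoi region of Pavo.

Pavo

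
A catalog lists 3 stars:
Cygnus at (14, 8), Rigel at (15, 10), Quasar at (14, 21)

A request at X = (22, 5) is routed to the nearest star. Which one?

Cygnus

Compare squared distances (the ordering matches that of the actual distances):
d²(X, Cygnus) = (22−14)² + (5−8)² = 64 + 9 = 73
d²(X, Rigel) = (22−15)² + (5−10)² = 49 + 25 = 74
d²(X, Quasar) = (22−14)² + (5−21)² = 64 + 256 = 320
Cygnus is nearest.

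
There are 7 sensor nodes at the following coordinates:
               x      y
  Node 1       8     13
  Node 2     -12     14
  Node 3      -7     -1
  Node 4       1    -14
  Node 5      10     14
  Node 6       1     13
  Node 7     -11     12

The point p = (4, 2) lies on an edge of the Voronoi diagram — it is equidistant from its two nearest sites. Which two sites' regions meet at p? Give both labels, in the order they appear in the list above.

Node 3 and Node 6

Squared distances from p to each site:
d²(p, Node 1) = 16 + 121 = 137
d²(p, Node 2) = 256 + 144 = 400
d²(p, Node 3) = 121 + 9 = 130
d²(p, Node 4) = 9 + 256 = 265
d²(p, Node 5) = 36 + 144 = 180
d²(p, Node 6) = 9 + 121 = 130
d²(p, Node 7) = 225 + 100 = 325
p is equidistant from Node 3 and Node 6 (both at squared distance 130), and every other site is strictly farther — so p lies on the Node 3–Node 6 Voronoi edge.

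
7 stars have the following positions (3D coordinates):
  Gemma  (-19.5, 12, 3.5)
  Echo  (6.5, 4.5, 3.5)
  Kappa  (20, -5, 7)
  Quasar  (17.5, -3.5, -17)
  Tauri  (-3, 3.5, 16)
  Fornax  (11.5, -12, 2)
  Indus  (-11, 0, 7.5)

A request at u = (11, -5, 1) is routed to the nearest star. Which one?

Fornax

Squared Euclidean distances:
d²(u, Gemma) = (11−(-19.5))² + (-5−12)² + (1−3.5)² = 930.25 + 289 + 6.25 = 1225.5
d²(u, Echo) = (11−6.5)² + (-5−4.5)² + (1−3.5)² = 20.25 + 90.25 + 6.25 = 116.75
d²(u, Kappa) = (11−20)² + (-5−(-5))² + (1−7)² = 81 + 0 + 36 = 117
d²(u, Quasar) = (11−17.5)² + (-5−(-3.5))² + (1−(-17))² = 42.25 + 2.25 + 324 = 368.5
d²(u, Tauri) = (11−(-3))² + (-5−3.5)² + (1−16)² = 196 + 72.25 + 225 = 493.25
d²(u, Fornax) = (11−11.5)² + (-5−(-12))² + (1−2)² = 0.25 + 49 + 1 = 50.25
d²(u, Indus) = (11−(-11))² + (-5−0)² + (1−7.5)² = 484 + 25 + 42.25 = 551.25
The smallest is to Fornax, so u lies in the Voronoi region of Fornax.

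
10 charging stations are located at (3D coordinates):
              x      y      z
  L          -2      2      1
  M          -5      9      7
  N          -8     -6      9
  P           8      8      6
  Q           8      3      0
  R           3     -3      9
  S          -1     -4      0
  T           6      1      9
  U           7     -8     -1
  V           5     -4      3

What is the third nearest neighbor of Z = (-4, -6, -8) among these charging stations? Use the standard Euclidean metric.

Since √ is increasing, it suffices to compare squared distances:
|ZL|² = (-4−(-2))² + (-6−2)² + (-8−1)² = 4 + 64 + 81 = 149
|ZM|² = (-4−(-5))² + (-6−9)² + (-8−7)² = 1 + 225 + 225 = 451
|ZN|² = (-4−(-8))² + (-6−(-6))² + (-8−9)² = 16 + 0 + 289 = 305
|ZP|² = (-4−8)² + (-6−8)² + (-8−6)² = 144 + 196 + 196 = 536
|ZQ|² = (-4−8)² + (-6−3)² + (-8−0)² = 144 + 81 + 64 = 289
|ZR|² = (-4−3)² + (-6−(-3))² + (-8−9)² = 49 + 9 + 289 = 347
|ZS|² = (-4−(-1))² + (-6−(-4))² + (-8−0)² = 9 + 4 + 64 = 77
|ZT|² = (-4−6)² + (-6−1)² + (-8−9)² = 100 + 49 + 289 = 438
|ZU|² = (-4−7)² + (-6−(-8))² + (-8−(-1))² = 121 + 4 + 49 = 174
|ZV|² = (-4−5)² + (-6−(-4))² + (-8−3)² = 81 + 4 + 121 = 206
Sorted ascending: S, L, U, V, … — the third-nearest is U.

U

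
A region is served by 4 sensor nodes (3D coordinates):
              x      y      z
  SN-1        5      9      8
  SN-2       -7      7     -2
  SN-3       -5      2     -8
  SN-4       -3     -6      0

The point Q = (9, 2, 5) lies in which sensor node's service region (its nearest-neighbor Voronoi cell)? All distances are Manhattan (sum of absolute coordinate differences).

d(Q, SN-1) = |9−5| + |2−9| + |5−8| = 4 + 7 + 3 = 14
d(Q, SN-2) = |9−(-7)| + |2−7| + |5−(-2)| = 16 + 5 + 7 = 28
d(Q, SN-3) = |9−(-5)| + |2−2| + |5−(-8)| = 14 + 0 + 13 = 27
d(Q, SN-4) = |9−(-3)| + |2−(-6)| + |5−0| = 12 + 8 + 5 = 25
SN-1 is nearest.

SN-1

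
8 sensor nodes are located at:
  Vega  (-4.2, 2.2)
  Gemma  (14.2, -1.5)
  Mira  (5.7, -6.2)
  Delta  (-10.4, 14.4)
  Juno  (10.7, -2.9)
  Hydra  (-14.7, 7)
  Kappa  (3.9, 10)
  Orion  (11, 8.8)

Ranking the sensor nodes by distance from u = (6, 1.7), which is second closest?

Mira

Squared Euclidean distances:
d²(u, Vega) = (6−(-4.2))² + (1.7−2.2)² = 104.04 + 0.25 = 104.29
d²(u, Gemma) = (6−14.2)² + (1.7−(-1.5))² = 67.24 + 10.24 = 77.48
d²(u, Mira) = (6−5.7)² + (1.7−(-6.2))² = 0.09 + 62.41 = 62.5
d²(u, Delta) = (6−(-10.4))² + (1.7−14.4)² = 268.96 + 161.29 = 430.25
d²(u, Juno) = (6−10.7)² + (1.7−(-2.9))² = 22.09 + 21.16 = 43.25
d²(u, Hydra) = (6−(-14.7))² + (1.7−7)² = 428.49 + 28.09 = 456.58
d²(u, Kappa) = (6−3.9)² + (1.7−10)² = 4.41 + 68.89 = 73.3
d²(u, Orion) = (6−11)² + (1.7−8.8)² = 25 + 50.41 = 75.41
Sorted ascending: Juno, Mira, Kappa, … — the second-nearest is Mira.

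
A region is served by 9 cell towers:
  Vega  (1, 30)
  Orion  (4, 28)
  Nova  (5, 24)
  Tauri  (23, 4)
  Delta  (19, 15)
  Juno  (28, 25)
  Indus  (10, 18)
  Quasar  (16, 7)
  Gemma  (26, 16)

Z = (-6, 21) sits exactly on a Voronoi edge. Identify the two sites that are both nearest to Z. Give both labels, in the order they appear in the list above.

Squared distances from Z to each site:
d²(Z, Vega) = 49 + 81 = 130
d²(Z, Orion) = 100 + 49 = 149
d²(Z, Nova) = 121 + 9 = 130
d²(Z, Tauri) = 841 + 289 = 1130
d²(Z, Delta) = 625 + 36 = 661
d²(Z, Juno) = 1156 + 16 = 1172
d²(Z, Indus) = 256 + 9 = 265
d²(Z, Quasar) = 484 + 196 = 680
d²(Z, Gemma) = 1024 + 25 = 1049
Z is equidistant from Vega and Nova (both at squared distance 130), and every other site is strictly farther — so Z lies on the Vega–Nova Voronoi edge.

Vega and Nova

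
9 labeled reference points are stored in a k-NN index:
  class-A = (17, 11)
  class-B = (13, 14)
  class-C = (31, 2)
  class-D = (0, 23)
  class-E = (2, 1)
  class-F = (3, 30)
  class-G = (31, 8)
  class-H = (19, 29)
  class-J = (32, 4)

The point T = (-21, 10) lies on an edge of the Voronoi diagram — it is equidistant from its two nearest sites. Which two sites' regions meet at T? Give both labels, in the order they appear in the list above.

Squared distances from T to each site:
d²(T, class-A) = (-21−17)² + (10−11)² = 1444 + 1 = 1445
d²(T, class-B) = (-21−13)² + (10−14)² = 1156 + 16 = 1172
d²(T, class-C) = (-21−31)² + (10−2)² = 2704 + 64 = 2768
d²(T, class-D) = (-21−0)² + (10−23)² = 441 + 169 = 610
d²(T, class-E) = (-21−2)² + (10−1)² = 529 + 81 = 610
d²(T, class-F) = (-21−3)² + (10−30)² = 576 + 400 = 976
d²(T, class-G) = (-21−31)² + (10−8)² = 2704 + 4 = 2708
d²(T, class-H) = (-21−19)² + (10−29)² = 1600 + 361 = 1961
d²(T, class-J) = (-21−32)² + (10−4)² = 2809 + 36 = 2845
T is equidistant from class-D and class-E (both at squared distance 610), and every other site is strictly farther — so T lies on the class-D–class-E Voronoi edge.

class-D and class-E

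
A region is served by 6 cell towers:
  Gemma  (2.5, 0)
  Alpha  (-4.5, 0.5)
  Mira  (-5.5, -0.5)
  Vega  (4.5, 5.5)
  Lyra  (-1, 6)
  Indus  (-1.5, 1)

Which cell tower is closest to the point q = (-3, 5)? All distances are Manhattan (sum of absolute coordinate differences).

Lyra

d(q, Gemma) = |-3−2.5| + |5−0| = 5.5 + 5 = 10.5
d(q, Alpha) = |-3−(-4.5)| + |5−0.5| = 1.5 + 4.5 = 6
d(q, Mira) = |-3−(-5.5)| + |5−(-0.5)| = 2.5 + 5.5 = 8
d(q, Vega) = |-3−4.5| + |5−5.5| = 7.5 + 0.5 = 8
d(q, Lyra) = |-3−(-1)| + |5−6| = 2 + 1 = 3
d(q, Indus) = |-3−(-1.5)| + |5−1| = 1.5 + 4 = 5.5
The smallest is to Lyra, so q lies in the Voronoi region of Lyra.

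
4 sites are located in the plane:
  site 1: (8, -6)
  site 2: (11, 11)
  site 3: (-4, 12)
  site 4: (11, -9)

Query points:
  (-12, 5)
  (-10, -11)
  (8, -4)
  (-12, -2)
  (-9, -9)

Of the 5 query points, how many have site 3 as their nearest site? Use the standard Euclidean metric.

2

(-12, 5) — d² to each: site 1:521, site 2:565, site 3:113, site 4:725 → nearest is site 3
(-10, -11) — d² to each: site 1:349, site 2:925, site 3:565, site 4:445 → nearest is site 1
(8, -4) — d² to each: site 1:4, site 2:234, site 3:400, site 4:34 → nearest is site 1
(-12, -2) — d² to each: site 1:416, site 2:698, site 3:260, site 4:578 → nearest is site 3
(-9, -9) — d² to each: site 1:298, site 2:800, site 3:466, site 4:400 → nearest is site 1
2 of the 5 points have site 3 as nearest.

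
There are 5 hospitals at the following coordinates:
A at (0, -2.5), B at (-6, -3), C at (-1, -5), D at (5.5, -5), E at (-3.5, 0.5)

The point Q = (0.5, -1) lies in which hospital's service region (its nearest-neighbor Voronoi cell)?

Squared Euclidean distances:
|QA|² = (0.5−0)² + (-1−(-2.5))² = 0.25 + 2.25 = 2.5
|QB|² = (0.5−(-6))² + (-1−(-3))² = 42.25 + 4 = 46.25
|QC|² = (0.5−(-1))² + (-1−(-5))² = 2.25 + 16 = 18.25
|QD|² = (0.5−5.5)² + (-1−(-5))² = 25 + 16 = 41
|QE|² = (0.5−(-3.5))² + (-1−0.5)² = 16 + 2.25 = 18.25
The smallest is to A, so Q lies in the Voronoi region of A.

A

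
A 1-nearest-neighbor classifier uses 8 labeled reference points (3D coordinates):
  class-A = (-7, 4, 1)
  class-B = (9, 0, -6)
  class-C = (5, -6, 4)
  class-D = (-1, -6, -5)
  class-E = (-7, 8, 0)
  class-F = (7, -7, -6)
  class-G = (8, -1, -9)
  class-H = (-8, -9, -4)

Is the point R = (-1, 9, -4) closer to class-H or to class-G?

Compare squared distances:
d²(R, class-H) = (-1−(-8))² + (9−(-9))² + (-4−(-4))² = 49 + 324 + 0 = 373
d²(R, class-G) = (-1−8)² + (9−(-1))² + (-4−(-9))² = 81 + 100 + 25 = 206
373 > 206, so class-G is closer.

class-G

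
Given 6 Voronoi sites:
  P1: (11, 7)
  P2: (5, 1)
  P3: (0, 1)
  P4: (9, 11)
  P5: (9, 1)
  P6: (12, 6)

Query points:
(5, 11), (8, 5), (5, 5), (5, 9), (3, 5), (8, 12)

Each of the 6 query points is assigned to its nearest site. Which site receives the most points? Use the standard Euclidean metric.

P4

(5, 11) — d² to each: P1:52, P2:100, P3:125, P4:16, P5:116, P6:74 → nearest is P4
(8, 5) — d² to each: P1:13, P2:25, P3:80, P4:37, P5:17, P6:17 → nearest is P1
(5, 5) — d² to each: P1:40, P2:16, P3:41, P4:52, P5:32, P6:50 → nearest is P2
(5, 9) — d² to each: P1:40, P2:64, P3:89, P4:20, P5:80, P6:58 → nearest is P4
(3, 5) — d² to each: P1:68, P2:20, P3:25, P4:72, P5:52, P6:82 → nearest is P2
(8, 12) — d² to each: P1:34, P2:130, P3:185, P4:2, P5:122, P6:52 → nearest is P4
Tally — P1:1, P2:2, P4:3. P4 captures the most (3).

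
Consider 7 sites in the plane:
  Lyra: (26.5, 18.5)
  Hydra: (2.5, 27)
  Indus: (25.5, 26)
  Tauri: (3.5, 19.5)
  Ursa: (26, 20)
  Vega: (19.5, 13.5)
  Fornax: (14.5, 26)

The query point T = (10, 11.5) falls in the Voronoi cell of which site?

Vega

Compare squared distances (the ordering matches that of the actual distances):
d²(T, Lyra) = 272.25 + 49 = 321.25
d²(T, Hydra) = 56.25 + 240.25 = 296.5
d²(T, Indus) = 240.25 + 210.25 = 450.5
d²(T, Tauri) = 42.25 + 64 = 106.25
d²(T, Ursa) = 256 + 72.25 = 328.25
d²(T, Vega) = 90.25 + 4 = 94.25
d²(T, Fornax) = 20.25 + 210.25 = 230.5
Minimum is at Vega.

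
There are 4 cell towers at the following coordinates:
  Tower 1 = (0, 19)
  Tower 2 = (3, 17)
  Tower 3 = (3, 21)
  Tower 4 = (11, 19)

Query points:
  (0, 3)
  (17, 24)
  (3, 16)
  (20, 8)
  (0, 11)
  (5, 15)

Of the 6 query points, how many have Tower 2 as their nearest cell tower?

4

(0, 3) — d² to each: Tower 1:256, Tower 2:205, Tower 3:333, Tower 4:377 → nearest is Tower 2
(17, 24) — d² to each: Tower 1:314, Tower 2:245, Tower 3:205, Tower 4:61 → nearest is Tower 4
(3, 16) — d² to each: Tower 1:18, Tower 2:1, Tower 3:25, Tower 4:73 → nearest is Tower 2
(20, 8) — d² to each: Tower 1:521, Tower 2:370, Tower 3:458, Tower 4:202 → nearest is Tower 4
(0, 11) — d² to each: Tower 1:64, Tower 2:45, Tower 3:109, Tower 4:185 → nearest is Tower 2
(5, 15) — d² to each: Tower 1:41, Tower 2:8, Tower 3:40, Tower 4:52 → nearest is Tower 2
4 of the 6 points have Tower 2 as nearest.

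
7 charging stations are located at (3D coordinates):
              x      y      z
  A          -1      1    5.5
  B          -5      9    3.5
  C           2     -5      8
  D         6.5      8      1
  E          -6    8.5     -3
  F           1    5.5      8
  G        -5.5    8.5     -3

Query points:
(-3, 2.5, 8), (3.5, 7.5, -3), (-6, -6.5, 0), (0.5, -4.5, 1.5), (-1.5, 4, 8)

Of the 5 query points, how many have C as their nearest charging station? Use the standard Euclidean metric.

(-3, 2.5, 8) — d² to each: A:12.5, B:66.5, C:81.25, D:169.5, E:166, F:25, G:163.25 → nearest is A
(3.5, 7.5, -3) — d² to each: A:134.75, B:116.75, C:279.5, D:25.25, E:91.25, F:131.25, G:82 → nearest is D
(-6, -6.5, 0) — d² to each: A:111.5, B:253.5, C:130.25, D:367.5, E:234, F:257, G:234.25 → nearest is A
(0.5, -4.5, 1.5) — d² to each: A:48.5, B:216.5, C:44.75, D:192.5, E:231.5, F:142.5, G:225.25 → nearest is C
(-1.5, 4, 8) — d² to each: A:15.5, B:57.5, C:93.25, D:129, E:161.5, F:8.5, G:157.25 → nearest is F
1 of the 5 points has C as nearest.

1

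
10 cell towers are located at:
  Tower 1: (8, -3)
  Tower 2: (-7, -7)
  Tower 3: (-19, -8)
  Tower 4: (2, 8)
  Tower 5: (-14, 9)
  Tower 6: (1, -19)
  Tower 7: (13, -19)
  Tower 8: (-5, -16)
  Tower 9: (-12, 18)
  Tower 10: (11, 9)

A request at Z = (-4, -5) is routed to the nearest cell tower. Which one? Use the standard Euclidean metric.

Tower 2

Compare squared distances (the ordering matches that of the actual distances):
d²(Z, Tower 1) = (-4−8)² + (-5−(-3))² = 144 + 4 = 148
d²(Z, Tower 2) = (-4−(-7))² + (-5−(-7))² = 9 + 4 = 13
d²(Z, Tower 3) = (-4−(-19))² + (-5−(-8))² = 225 + 9 = 234
d²(Z, Tower 4) = (-4−2)² + (-5−8)² = 36 + 169 = 205
d²(Z, Tower 5) = (-4−(-14))² + (-5−9)² = 100 + 196 = 296
d²(Z, Tower 6) = (-4−1)² + (-5−(-19))² = 25 + 196 = 221
d²(Z, Tower 7) = (-4−13)² + (-5−(-19))² = 289 + 196 = 485
d²(Z, Tower 8) = (-4−(-5))² + (-5−(-16))² = 1 + 121 = 122
d²(Z, Tower 9) = (-4−(-12))² + (-5−18)² = 64 + 529 = 593
d²(Z, Tower 10) = (-4−11)² + (-5−9)² = 225 + 196 = 421
Minimum is at Tower 2.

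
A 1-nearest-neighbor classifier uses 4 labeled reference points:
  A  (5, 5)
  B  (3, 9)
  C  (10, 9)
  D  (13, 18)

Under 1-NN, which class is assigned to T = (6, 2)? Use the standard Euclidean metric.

Compare squared distances (the ordering matches that of the actual distances):
|TA|² = (6−5)² + (2−5)² = 1 + 9 = 10
|TB|² = (6−3)² + (2−9)² = 9 + 49 = 58
|TC|² = (6−10)² + (2−9)² = 16 + 49 = 65
|TD|² = (6−13)² + (2−18)² = 49 + 256 = 305
A is nearest.

A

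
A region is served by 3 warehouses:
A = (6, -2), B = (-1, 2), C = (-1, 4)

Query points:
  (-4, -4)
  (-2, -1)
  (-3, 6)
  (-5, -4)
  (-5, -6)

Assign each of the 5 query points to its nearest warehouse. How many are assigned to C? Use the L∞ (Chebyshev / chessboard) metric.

(-4, -4) — d to each: A:10, B:6, C:8 → nearest is B
(-2, -1) — d to each: A:8, B:3, C:5 → nearest is B
(-3, 6) — d to each: A:9, B:4, C:2 → nearest is C
(-5, -4) — d to each: A:11, B:6, C:8 → nearest is B
(-5, -6) — d to each: A:11, B:8, C:10 → nearest is B
1 of the 5 points has C as nearest.

1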